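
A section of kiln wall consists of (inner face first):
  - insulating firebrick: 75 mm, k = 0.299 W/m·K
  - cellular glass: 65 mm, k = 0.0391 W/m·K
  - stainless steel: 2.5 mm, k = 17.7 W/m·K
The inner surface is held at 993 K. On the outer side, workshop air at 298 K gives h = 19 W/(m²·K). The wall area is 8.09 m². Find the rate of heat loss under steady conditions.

Q ≈ 2860 W

Series thermal resistances:
R_insulating firebrick = L/(kA) = 0.075/(0.299×8.09) = 0.03101 K/W
R_cellular glass = L/(kA) = 0.065/(0.0391×8.09) = 0.2055 K/W
R_stainless steel = L/(kA) = 0.0025/(17.7×8.09) = 1.746×10^-5 K/W
R_outer film = 1/(h_o·A) = 1/(19×8.09) = 0.006506 K/W
R_total = 0.243 K/W
Q = ΔT / R_total = 695 / 0.243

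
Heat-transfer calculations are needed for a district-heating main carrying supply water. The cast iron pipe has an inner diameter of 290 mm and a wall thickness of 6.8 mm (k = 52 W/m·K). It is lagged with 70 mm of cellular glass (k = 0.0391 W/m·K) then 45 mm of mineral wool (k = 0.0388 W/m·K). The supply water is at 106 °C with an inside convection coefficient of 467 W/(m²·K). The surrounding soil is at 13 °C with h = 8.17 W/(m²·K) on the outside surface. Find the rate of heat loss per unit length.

Radial resistances (cylindrical: R_cond = ln(r_o/r_i)/(2πkL), R_conv = 1/(h·2πrL)):
R_inner film = 1/(h_i·2πr₁L) = 1/(467×2π×0.145×1) = 0.00235 K/W
R_cast iron pipe wall = ln(151.8/145)/(2π×52×1) = 1.403×10^-4 K/W
R_cellular glass = ln(221.8/151.8)/(2π×0.0391×1) = 1.544 K/W
R_mineral wool = ln(266.8/221.8)/(2π×0.0388×1) = 0.7577 K/W
R_outer film = 1/(h_o·2πr_oL) = 1/(8.17×2π×0.2668×1) = 0.07302 K/W
R_total = 2.377 K/W
Q = ΔT/R_total = 93/2.377

q′ ≈ 39.1 W/m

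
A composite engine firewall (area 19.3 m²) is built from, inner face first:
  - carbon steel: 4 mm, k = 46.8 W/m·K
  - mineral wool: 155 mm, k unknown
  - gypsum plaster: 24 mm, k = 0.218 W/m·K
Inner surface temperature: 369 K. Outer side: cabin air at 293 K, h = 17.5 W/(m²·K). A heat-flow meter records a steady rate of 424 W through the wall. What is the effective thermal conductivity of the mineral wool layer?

k ≈ 0.0471 W/(m·K)

Treating each layer as a thermal resistance in series:
R_carbon steel = L/(kA) = 0.004/(46.8×19.3) = 4.429×10^-6 K/W
R_gypsum plaster = L/(kA) = 0.024/(0.218×19.3) = 0.005704 K/W
R_outer film = 1/(h_o·A) = 1/(17.5×19.3) = 0.002961 K/W
Sum of known resistances R_other = 0.008669 K/W
Total R = ΔT/Q = 76/424 = 0.1792 K/W
R_mineral wool = R_total − R_other = 0.1706 K/W
k = L/(R·A) = 0.155/(0.1706×19.3)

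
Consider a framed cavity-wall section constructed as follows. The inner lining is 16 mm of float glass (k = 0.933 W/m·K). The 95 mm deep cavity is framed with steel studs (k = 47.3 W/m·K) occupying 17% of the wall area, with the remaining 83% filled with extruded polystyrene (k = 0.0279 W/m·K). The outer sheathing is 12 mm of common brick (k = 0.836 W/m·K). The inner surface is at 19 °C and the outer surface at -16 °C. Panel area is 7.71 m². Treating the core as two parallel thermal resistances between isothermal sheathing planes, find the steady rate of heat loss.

Sheathing layers in series; stud and cavity paths in parallel between them.
R_inner = 0.016/(0.933×7.71) = 0.002224 K/W
R_stud  = 0.095/(47.3×0.17×7.71) = 0.001532 K/W
R_cav   = 0.095/(0.0279×0.83×7.71) = 0.5321 K/W
1/R_core = 1/R_stud + 1/R_cav → R_core = 0.001528 K/W
R_outer = 0.012/(0.836×7.71) = 0.001862 K/W
R_total = 0.005614 K/W
Q = ΔT/R_total = 35/0.005614

Q ≈ 6230 W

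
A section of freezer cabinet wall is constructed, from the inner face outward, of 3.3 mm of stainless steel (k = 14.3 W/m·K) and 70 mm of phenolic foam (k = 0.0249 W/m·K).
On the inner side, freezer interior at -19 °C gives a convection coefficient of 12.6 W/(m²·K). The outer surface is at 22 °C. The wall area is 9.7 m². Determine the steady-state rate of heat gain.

Q ≈ 138 W

Treating each layer as a thermal resistance in series:
R_inner film = 1/(h_i·A) = 1/(12.6×9.7) = 0.008182 K/W
R_stainless steel = L/(kA) = 0.0033/(14.3×9.7) = 2.379×10^-5 K/W
R_phenolic foam = L/(kA) = 0.07/(0.0249×9.7) = 0.2898 K/W
R_total = 0.298 K/W
Q = ΔT / R_total = 41 / 0.298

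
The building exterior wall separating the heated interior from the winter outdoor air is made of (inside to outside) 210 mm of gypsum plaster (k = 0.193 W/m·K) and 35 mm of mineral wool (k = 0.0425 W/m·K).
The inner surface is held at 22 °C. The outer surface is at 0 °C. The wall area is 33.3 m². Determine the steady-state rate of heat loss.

Using the resistance-network approach (series):
R_gypsum plaster = L/(kA) = 0.21/(0.193×33.3) = 0.03268 K/W
R_mineral wool = L/(kA) = 0.035/(0.0425×33.3) = 0.02473 K/W
R_total = 0.05741 K/W
Q = ΔT / R_total = 22 / 0.05741

Q ≈ 383 W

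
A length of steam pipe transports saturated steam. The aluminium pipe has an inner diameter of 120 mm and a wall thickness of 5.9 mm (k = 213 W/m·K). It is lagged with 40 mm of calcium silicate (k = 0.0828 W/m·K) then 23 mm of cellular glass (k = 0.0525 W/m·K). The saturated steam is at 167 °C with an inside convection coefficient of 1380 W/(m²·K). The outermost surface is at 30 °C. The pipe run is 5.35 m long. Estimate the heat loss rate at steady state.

Q ≈ 486 W

Cylindrical conduction, so R = ln(r₂/r₁)/(2πkL) per layer, in series:
R_inner film = 1/(h_i·2πr₁L) = 1/(1380×2π×0.06×5.35) = 3.593×10^-4 K/W
R_aluminium pipe wall = ln(65.9/60)/(2π×213×5.35) = 1.31×10^-5 K/W
R_calcium silicate = ln(105.9/65.9)/(2π×0.0828×5.35) = 0.1704 K/W
R_cellular glass = ln(128.9/105.9)/(2π×0.0525×5.35) = 0.1114 K/W
R_total = 0.2822 K/W
Q = ΔT/R_total = 137/0.2822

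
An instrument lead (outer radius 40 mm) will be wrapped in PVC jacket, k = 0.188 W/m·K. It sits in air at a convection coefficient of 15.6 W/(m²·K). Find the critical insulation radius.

r_cr ≈ 12.1 mm

For a cylinder r_cr = k/h = 0.188/15.6
r_cr = 12.1 mm; since the bare radius (40 mm) is above r_cr, any added insulation will reduce heat loss.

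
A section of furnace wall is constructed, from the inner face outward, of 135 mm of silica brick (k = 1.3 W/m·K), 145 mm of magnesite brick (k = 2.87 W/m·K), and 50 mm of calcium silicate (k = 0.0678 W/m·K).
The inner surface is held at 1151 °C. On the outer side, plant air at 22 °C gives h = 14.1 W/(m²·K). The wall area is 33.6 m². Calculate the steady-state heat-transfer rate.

Series thermal resistances:
R_silica brick = L/(kA) = 0.135/(1.3×33.6) = 0.003091 K/W
R_magnesite brick = L/(kA) = 0.145/(2.87×33.6) = 0.001504 K/W
R_calcium silicate = L/(kA) = 0.05/(0.0678×33.6) = 0.02195 K/W
R_outer film = 1/(h_o·A) = 1/(14.1×33.6) = 0.002111 K/W
R_total = 0.02865 K/W
Q = ΔT / R_total = 1129 / 0.02865

Q ≈ 39400 W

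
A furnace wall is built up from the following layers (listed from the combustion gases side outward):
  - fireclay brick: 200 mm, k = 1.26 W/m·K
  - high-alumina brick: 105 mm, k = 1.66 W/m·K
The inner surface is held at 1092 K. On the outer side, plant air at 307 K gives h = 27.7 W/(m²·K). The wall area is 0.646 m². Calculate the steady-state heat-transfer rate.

Q ≈ 1960 W

Using the resistance-network approach (series):
R_fireclay brick = L/(kA) = 0.2/(1.26×0.646) = 0.2457 K/W
R_high-alumina brick = L/(kA) = 0.105/(1.66×0.646) = 0.09791 K/W
R_outer film = 1/(h_o·A) = 1/(27.7×0.646) = 0.05588 K/W
R_total = 0.3995 K/W
Q = ΔT / R_total = 785 / 0.3995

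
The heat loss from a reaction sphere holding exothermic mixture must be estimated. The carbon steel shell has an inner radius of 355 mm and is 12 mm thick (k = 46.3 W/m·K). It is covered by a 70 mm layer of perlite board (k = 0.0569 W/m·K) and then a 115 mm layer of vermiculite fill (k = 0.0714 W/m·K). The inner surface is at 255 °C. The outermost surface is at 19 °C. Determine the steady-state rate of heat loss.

Each spherical layer contributes R = (1/r_i − 1/r_o)/(4πk):
R_carbon steel shell = (1/0.355 − 1/0.367)/(4π×46.3) = 1.583×10^-4 K/W
R_perlite board = (1/0.367 − 1/0.437)/(4π×0.0569) = 0.6104 K/W
R_vermiculite fill = (1/0.437 − 1/0.552)/(4π×0.0714) = 0.5313 K/W
R_total = 1.142 K/W
Q = ΔT/R_total = 236/1.142

Q ≈ 207 W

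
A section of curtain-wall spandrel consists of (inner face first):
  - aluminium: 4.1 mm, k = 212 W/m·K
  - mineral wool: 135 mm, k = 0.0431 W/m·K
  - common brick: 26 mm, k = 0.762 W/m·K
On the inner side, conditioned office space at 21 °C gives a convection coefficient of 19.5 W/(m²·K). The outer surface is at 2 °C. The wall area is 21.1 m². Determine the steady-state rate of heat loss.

Q ≈ 125 W

Using the resistance-network approach (series):
R_inner film = 1/(h_i·A) = 1/(19.5×21.1) = 0.00243 K/W
R_aluminium = L/(kA) = 0.0041/(212×21.1) = 9.166×10^-7 K/W
R_mineral wool = L/(kA) = 0.135/(0.0431×21.1) = 0.1484 K/W
R_common brick = L/(kA) = 0.026/(0.762×21.1) = 0.001617 K/W
R_total = 0.1525 K/W
Q = ΔT / R_total = 19 / 0.1525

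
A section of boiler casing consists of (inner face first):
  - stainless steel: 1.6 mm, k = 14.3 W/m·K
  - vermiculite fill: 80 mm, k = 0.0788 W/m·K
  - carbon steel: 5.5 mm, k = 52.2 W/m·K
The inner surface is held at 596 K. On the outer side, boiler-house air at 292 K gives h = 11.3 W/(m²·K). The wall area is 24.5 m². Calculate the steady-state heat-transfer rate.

Model the wall as resistances in series:
R_stainless steel = L/(kA) = 0.0016/(14.3×24.5) = 4.567×10^-6 K/W
R_vermiculite fill = L/(kA) = 0.08/(0.0788×24.5) = 0.04144 K/W
R_carbon steel = L/(kA) = 0.0055/(52.2×24.5) = 4.301×10^-6 K/W
R_outer film = 1/(h_o·A) = 1/(11.3×24.5) = 0.003612 K/W
R_total = 0.04506 K/W
Q = ΔT / R_total = 304 / 0.04506

Q ≈ 6750 W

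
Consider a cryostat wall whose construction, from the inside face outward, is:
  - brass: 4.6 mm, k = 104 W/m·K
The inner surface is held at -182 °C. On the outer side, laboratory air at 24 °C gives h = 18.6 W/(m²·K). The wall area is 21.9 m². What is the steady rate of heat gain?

Q ≈ 83800 W

Using the resistance-network approach (series):
R_brass = L/(kA) = 0.0046/(104×21.9) = 2.02×10^-6 K/W
R_outer film = 1/(h_o·A) = 1/(18.6×21.9) = 0.002455 K/W
R_total = 0.002457 K/W
Q = ΔT / R_total = 206 / 0.002457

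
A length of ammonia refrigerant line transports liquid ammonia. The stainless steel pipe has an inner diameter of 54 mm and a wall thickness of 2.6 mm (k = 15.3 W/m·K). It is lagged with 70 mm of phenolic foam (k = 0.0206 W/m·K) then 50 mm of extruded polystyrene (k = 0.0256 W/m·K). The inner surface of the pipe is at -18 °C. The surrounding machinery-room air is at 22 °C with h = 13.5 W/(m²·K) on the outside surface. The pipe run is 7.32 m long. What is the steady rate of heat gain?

Cylindrical conduction, so R = ln(r₂/r₁)/(2πkL) per layer, in series:
R_stainless steel pipe wall = ln(29.6/27)/(2π×15.3×7.32) = 1.307×10^-4 K/W
R_phenolic foam = ln(99.6/29.6)/(2π×0.0206×7.32) = 1.281 K/W
R_extruded polystyrene = ln(149.6/99.6)/(2π×0.0256×7.32) = 0.3455 K/W
R_outer film = 1/(h_o·2πr_oL) = 1/(13.5×2π×0.1496×7.32) = 0.01077 K/W
R_total = 1.637 K/W
Q = ΔT/R_total = 40/1.637

Q ≈ 24.4 W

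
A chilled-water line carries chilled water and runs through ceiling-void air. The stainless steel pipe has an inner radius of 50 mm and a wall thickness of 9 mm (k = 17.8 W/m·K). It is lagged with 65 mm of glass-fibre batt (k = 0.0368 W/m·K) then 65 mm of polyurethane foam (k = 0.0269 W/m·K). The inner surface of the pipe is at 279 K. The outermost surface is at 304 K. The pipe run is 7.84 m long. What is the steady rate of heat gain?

Cylindrical conduction, so R = ln(r₂/r₁)/(2πkL) per layer, in series:
R_stainless steel pipe wall = ln(59/50)/(2π×17.8×7.84) = 1.888×10^-4 K/W
R_glass-fibre batt = ln(124/59)/(2π×0.0368×7.84) = 0.4097 K/W
R_polyurethane foam = ln(189/124)/(2π×0.0269×7.84) = 0.3181 K/W
R_total = 0.728 K/W
Q = ΔT/R_total = 25/0.728

Q ≈ 34.3 W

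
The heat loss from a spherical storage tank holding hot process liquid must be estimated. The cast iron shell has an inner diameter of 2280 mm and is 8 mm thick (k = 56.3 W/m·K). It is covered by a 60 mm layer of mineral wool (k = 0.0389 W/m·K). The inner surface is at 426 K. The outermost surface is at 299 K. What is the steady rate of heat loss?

Q ≈ 1430 W

Radial (spherical) resistances in series:
R_cast iron shell = (1/1.14 − 1/1.148)/(4π×56.3) = 8.64×10^-6 K/W
R_mineral wool = (1/1.148 − 1/1.208)/(4π×0.0389) = 0.08851 K/W
R_total = 0.08852 K/W
Q = ΔT/R_total = 127/0.08852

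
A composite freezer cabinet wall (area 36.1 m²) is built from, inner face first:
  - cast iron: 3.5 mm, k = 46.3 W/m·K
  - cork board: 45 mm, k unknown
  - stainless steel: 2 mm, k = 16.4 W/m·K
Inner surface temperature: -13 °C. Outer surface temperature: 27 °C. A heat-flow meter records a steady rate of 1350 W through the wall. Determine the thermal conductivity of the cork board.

Thermal resistances in series:
R_cast iron = L/(kA) = 0.0035/(46.3×36.1) = 2.094×10^-6 K/W
R_stainless steel = L/(kA) = 0.002/(16.4×36.1) = 3.378×10^-6 K/W
Sum of known resistances R_other = 5.472×10^-6 K/W
Total R = ΔT/Q = 40/1350 = 0.02963 K/W
R_cork board = R_total − R_other = 0.02962 K/W
k = L/(R·A) = 0.045/(0.02962×36.1)

k ≈ 0.0421 W/(m·K)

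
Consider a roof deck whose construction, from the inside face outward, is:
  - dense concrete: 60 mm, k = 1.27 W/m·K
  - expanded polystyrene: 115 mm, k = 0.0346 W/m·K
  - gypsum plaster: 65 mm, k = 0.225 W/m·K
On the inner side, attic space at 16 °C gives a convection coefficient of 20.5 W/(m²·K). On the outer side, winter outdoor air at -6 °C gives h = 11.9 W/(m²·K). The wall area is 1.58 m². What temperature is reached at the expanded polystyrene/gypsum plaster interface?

Thermal resistances in series:
R_inner film = 1/(h_i·A) = 1/(20.5×1.58) = 0.03087 K/W
R_dense concrete = L/(kA) = 0.06/(1.27×1.58) = 0.0299 K/W
R_expanded polystyrene = L/(kA) = 0.115/(0.0346×1.58) = 2.104 K/W
R_gypsum plaster = L/(kA) = 0.065/(0.225×1.58) = 0.1828 K/W
R_outer film = 1/(h_o·A) = 1/(11.9×1.58) = 0.05319 K/W
R_total = 2.4 K/W;  Q = ΔT/R_total = 22/2.4 = 9.165 W
T_interface = T_inner − Q·ΣR(inner→interface) = 16 − 9.17×2.164

T ≈ -3.84 °C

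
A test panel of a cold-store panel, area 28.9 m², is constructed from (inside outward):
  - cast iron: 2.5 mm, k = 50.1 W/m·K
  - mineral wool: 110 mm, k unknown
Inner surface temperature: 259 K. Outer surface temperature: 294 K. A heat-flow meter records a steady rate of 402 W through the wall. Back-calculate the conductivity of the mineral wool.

k ≈ 0.0437 W/(m·K)

Series thermal resistances:
R_cast iron = L/(kA) = 0.0025/(50.1×28.9) = 1.727×10^-6 K/W
Sum of known resistances R_other = 1.727×10^-6 K/W
Total R = ΔT/Q = 35/402 = 0.08706 K/W
R_mineral wool = R_total − R_other = 0.08706 K/W
k = L/(R·A) = 0.11/(0.08706×28.9)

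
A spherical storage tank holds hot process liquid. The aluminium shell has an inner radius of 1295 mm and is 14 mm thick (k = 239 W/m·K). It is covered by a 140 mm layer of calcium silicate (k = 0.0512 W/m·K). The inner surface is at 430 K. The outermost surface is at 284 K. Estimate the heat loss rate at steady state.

Q ≈ 1270 W

Spherical conduction: R = (1/r_in − 1/r_out)/(4πk) per layer; series-sum.
R_aluminium shell = (1/1.295 − 1/1.309)/(4π×239) = 2.75×10^-6 K/W
R_calcium silicate = (1/1.309 − 1/1.449)/(4π×0.0512) = 0.1147 K/W
R_total = 0.1147 K/W
Q = ΔT/R_total = 146/0.1147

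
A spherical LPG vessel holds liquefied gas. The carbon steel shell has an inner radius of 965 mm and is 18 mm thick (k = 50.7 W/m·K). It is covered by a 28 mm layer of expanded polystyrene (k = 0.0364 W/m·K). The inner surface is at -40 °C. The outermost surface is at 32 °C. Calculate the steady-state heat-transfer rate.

For a spherical shell R = (1/r₁ − 1/r₂)/(4πk); film R = 1/(h·4πr²). In series:
R_carbon steel shell = (1/0.965 − 1/0.983)/(4π×50.7) = 2.978×10^-5 K/W
R_expanded polystyrene = (1/0.983 − 1/1.011)/(4π×0.0364) = 0.06159 K/W
R_total = 0.06162 K/W
Q = ΔT/R_total = 72/0.06162

Q ≈ 1170 W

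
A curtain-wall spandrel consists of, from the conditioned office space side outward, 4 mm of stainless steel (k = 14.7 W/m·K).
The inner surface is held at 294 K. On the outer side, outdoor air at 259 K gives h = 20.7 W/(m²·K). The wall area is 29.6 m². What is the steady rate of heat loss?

Thermal resistances in series:
R_stainless steel = L/(kA) = 0.004/(14.7×29.6) = 9.193×10^-6 K/W
R_outer film = 1/(h_o·A) = 1/(20.7×29.6) = 0.001632 K/W
R_total = 0.001641 K/W
Q = ΔT / R_total = 35 / 0.001641

Q ≈ 21300 W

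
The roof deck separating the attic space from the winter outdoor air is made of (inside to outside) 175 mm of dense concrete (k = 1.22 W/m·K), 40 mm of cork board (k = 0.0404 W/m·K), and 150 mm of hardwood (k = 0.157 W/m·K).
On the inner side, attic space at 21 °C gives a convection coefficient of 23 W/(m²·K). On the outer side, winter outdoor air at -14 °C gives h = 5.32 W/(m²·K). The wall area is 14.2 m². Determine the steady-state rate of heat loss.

Q ≈ 214 W

Model the wall as resistances in series:
R_inner film = 1/(h_i·A) = 1/(23×14.2) = 0.003062 K/W
R_dense concrete = L/(kA) = 0.175/(1.22×14.2) = 0.0101 K/W
R_cork board = L/(kA) = 0.04/(0.0404×14.2) = 0.06973 K/W
R_hardwood = L/(kA) = 0.15/(0.157×14.2) = 0.06728 K/W
R_outer film = 1/(h_o·A) = 1/(5.32×14.2) = 0.01324 K/W
R_total = 0.1634 K/W
Q = ΔT / R_total = 35 / 0.1634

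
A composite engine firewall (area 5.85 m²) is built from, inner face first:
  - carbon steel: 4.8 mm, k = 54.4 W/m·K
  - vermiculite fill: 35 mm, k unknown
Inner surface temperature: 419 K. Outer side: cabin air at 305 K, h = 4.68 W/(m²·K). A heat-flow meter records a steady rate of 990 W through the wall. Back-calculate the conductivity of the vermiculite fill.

k ≈ 0.0761 W/(m·K)

Series thermal resistances:
R_carbon steel = L/(kA) = 0.0048/(54.4×5.85) = 1.508×10^-5 K/W
R_outer film = 1/(h_o·A) = 1/(4.68×5.85) = 0.03653 K/W
Sum of known resistances R_other = 0.03654 K/W
Total R = ΔT/Q = 114/990 = 0.1152 K/W
R_vermiculite fill = R_total − R_other = 0.07861 K/W
k = L/(R·A) = 0.035/(0.07861×5.85)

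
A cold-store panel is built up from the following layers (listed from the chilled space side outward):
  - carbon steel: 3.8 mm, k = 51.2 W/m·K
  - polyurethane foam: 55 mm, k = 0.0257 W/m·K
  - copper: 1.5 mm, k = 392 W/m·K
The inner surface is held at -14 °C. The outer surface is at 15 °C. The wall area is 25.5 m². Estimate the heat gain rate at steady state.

Q ≈ 346 W

Thermal resistances in series:
R_carbon steel = L/(kA) = 0.0038/(51.2×25.5) = 2.911×10^-6 K/W
R_polyurethane foam = L/(kA) = 0.055/(0.0257×25.5) = 0.08392 K/W
R_copper = L/(kA) = 0.0015/(392×25.5) = 1.501×10^-7 K/W
R_total = 0.08393 K/W
Q = ΔT / R_total = 29 / 0.08393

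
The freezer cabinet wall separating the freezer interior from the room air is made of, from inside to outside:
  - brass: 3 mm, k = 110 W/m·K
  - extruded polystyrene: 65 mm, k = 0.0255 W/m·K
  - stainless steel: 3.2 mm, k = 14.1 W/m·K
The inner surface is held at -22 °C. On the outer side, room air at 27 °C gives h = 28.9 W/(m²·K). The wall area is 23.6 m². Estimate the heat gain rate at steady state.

Q ≈ 448 W

Model the wall as resistances in series:
R_brass = L/(kA) = 0.003/(110×23.6) = 1.156×10^-6 K/W
R_extruded polystyrene = L/(kA) = 0.065/(0.0255×23.6) = 0.108 K/W
R_stainless steel = L/(kA) = 0.0032/(14.1×23.6) = 9.617×10^-6 K/W
R_outer film = 1/(h_o·A) = 1/(28.9×23.6) = 0.001466 K/W
R_total = 0.1095 K/W
Q = ΔT / R_total = 49 / 0.1095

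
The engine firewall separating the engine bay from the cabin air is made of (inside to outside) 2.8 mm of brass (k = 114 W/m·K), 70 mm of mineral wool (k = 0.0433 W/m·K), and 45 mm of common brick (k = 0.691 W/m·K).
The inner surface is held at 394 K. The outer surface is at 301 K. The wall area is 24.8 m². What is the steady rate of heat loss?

Thermal resistances in series:
R_brass = L/(kA) = 0.0028/(114×24.8) = 9.904×10^-7 K/W
R_mineral wool = L/(kA) = 0.07/(0.0433×24.8) = 0.06519 K/W
R_common brick = L/(kA) = 0.045/(0.691×24.8) = 0.002626 K/W
R_total = 0.06781 K/W
Q = ΔT / R_total = 93 / 0.06781

Q ≈ 1370 W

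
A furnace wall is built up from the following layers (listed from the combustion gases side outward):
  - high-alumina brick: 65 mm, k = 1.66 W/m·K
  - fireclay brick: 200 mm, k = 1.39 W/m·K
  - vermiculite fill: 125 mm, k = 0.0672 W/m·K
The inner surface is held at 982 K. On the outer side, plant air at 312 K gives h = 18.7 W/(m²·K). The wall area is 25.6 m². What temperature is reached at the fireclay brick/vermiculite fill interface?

Treating each layer as a thermal resistance in series:
R_high-alumina brick = L/(kA) = 0.065/(1.66×25.6) = 0.00153 K/W
R_fireclay brick = L/(kA) = 0.2/(1.39×25.6) = 0.005621 K/W
R_vermiculite fill = L/(kA) = 0.125/(0.0672×25.6) = 0.07266 K/W
R_outer film = 1/(h_o·A) = 1/(18.7×25.6) = 0.002089 K/W
R_total = 0.0819 K/W;  Q = ΔT/R_total = 670/0.0819 = 8181 W
T_interface = T_inner − Q·ΣR(inner→interface) = 982 − 8180×0.00715

T ≈ 924 K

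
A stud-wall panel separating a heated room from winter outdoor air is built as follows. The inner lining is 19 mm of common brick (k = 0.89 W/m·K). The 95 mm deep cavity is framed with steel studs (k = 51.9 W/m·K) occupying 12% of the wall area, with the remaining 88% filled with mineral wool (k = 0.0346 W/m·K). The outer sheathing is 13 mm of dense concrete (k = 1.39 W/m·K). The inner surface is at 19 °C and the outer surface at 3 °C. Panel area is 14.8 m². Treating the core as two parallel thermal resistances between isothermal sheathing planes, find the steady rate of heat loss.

Sheathing layers in series; stud and cavity paths in parallel between them.
R_inner = 0.019/(0.89×14.8) = 0.001442 K/W
R_stud  = 0.095/(51.9×0.12×14.8) = 0.001031 K/W
R_cav   = 0.095/(0.0346×0.88×14.8) = 0.2108 K/W
1/R_core = 1/R_stud + 1/R_cav → R_core = 0.001026 K/W
R_outer = 0.013/(1.39×14.8) = 6.319×10^-4 K/W
R_total = 0.0031 K/W
Q = ΔT/R_total = 16/0.0031

Q ≈ 5160 W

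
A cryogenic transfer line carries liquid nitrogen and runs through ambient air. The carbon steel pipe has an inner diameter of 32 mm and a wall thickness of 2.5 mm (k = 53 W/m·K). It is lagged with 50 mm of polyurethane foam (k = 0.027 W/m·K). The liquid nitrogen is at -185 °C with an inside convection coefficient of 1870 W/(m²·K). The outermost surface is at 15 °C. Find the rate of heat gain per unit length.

Treating each annulus and film as a series resistance:
R_inner film = 1/(h_i·2πr₁L) = 1/(1870×2π×0.016×1) = 0.005319 K/W
R_carbon steel pipe wall = ln(18.5/16)/(2π×53×1) = 4.36×10^-4 K/W
R_polyurethane foam = ln(68.5/18.5)/(2π×0.027×1) = 7.716 K/W
R_total = 7.722 K/W
Q = ΔT/R_total = 200/7.722

q′ ≈ 25.9 W/m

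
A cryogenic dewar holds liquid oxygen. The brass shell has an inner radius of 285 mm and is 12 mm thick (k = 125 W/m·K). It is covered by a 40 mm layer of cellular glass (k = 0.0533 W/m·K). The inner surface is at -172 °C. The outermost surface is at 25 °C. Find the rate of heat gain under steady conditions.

Q ≈ 330 W

Spherical conduction: R = (1/r_in − 1/r_out)/(4πk) per layer; series-sum.
R_brass shell = (1/0.285 − 1/0.297)/(4π×125) = 9.025×10^-5 K/W
R_cellular glass = (1/0.297 − 1/0.337)/(4π×0.0533) = 0.5967 K/W
R_total = 0.5968 K/W
Q = ΔT/R_total = 197/0.5968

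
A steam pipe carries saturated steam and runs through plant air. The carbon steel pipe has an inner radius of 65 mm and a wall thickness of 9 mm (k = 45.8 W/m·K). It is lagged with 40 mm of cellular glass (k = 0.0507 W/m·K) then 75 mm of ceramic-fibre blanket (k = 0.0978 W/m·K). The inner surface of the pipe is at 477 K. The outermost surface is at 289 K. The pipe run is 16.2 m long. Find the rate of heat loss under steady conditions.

Radial resistances (cylindrical: R_cond = ln(r_o/r_i)/(2πkL), R_conv = 1/(h·2πrL)):
R_carbon steel pipe wall = ln(74/65)/(2π×45.8×16.2) = 2.782×10^-5 K/W
R_cellular glass = ln(114/74)/(2π×0.0507×16.2) = 0.08374 K/W
R_ceramic-fibre blanket = ln(189/114)/(2π×0.0978×16.2) = 0.05078 K/W
R_total = 0.1345 K/W
Q = ΔT/R_total = 188/0.1345

Q ≈ 1400 W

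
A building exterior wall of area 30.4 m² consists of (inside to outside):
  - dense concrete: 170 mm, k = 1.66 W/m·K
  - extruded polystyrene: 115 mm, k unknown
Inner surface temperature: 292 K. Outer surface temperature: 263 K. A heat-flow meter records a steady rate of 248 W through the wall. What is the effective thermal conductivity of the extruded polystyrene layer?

k ≈ 0.0333 W/(m·K)

Treating each layer as a thermal resistance in series:
R_dense concrete = L/(kA) = 0.17/(1.66×30.4) = 0.003369 K/W
Sum of known resistances R_other = 0.003369 K/W
Total R = ΔT/Q = 29/248 = 0.1169 K/W
R_extruded polystyrene = R_total − R_other = 0.1136 K/W
k = L/(R·A) = 0.115/(0.1136×30.4)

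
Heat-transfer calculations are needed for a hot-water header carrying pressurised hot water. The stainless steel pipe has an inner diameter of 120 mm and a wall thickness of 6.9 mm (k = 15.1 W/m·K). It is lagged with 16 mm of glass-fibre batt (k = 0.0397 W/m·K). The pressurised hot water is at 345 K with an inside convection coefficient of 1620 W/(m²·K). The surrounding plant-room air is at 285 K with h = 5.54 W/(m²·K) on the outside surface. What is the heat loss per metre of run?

q′ ≈ 49.6 W/m

Cylindrical conduction, so R = ln(r₂/r₁)/(2πkL) per layer, in series:
R_inner film = 1/(h_i·2πr₁L) = 1/(1620×2π×0.06×1) = 0.001637 K/W
R_stainless steel pipe wall = ln(66.9/60)/(2π×15.1×1) = 0.001147 K/W
R_glass-fibre batt = ln(82.9/66.9)/(2π×0.0397×1) = 0.8597 K/W
R_outer film = 1/(h_o·2πr_oL) = 1/(5.54×2π×0.0829×1) = 0.3465 K/W
R_total = 1.209 K/W
Q = ΔT/R_total = 60/1.209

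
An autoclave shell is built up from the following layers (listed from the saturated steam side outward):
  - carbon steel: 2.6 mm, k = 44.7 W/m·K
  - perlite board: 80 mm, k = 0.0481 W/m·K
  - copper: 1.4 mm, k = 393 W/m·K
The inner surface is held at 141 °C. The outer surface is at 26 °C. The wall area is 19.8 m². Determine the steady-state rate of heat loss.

Q ≈ 1370 W

Treating each layer as a thermal resistance in series:
R_carbon steel = L/(kA) = 0.0026/(44.7×19.8) = 2.938×10^-6 K/W
R_perlite board = L/(kA) = 0.08/(0.0481×19.8) = 0.084 K/W
R_copper = L/(kA) = 0.0014/(393×19.8) = 1.799×10^-7 K/W
R_total = 0.084 K/W
Q = ΔT / R_total = 115 / 0.084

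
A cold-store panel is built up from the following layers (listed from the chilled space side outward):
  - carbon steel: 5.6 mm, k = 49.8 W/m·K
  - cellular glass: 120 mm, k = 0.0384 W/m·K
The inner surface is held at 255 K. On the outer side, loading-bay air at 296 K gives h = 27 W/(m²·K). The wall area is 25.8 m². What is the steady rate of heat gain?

Using the resistance-network approach (series):
R_carbon steel = L/(kA) = 0.0056/(49.8×25.8) = 4.359×10^-6 K/W
R_cellular glass = L/(kA) = 0.12/(0.0384×25.8) = 0.1211 K/W
R_outer film = 1/(h_o·A) = 1/(27×25.8) = 0.001436 K/W
R_total = 0.1226 K/W
Q = ΔT / R_total = 41 / 0.1226

Q ≈ 335 W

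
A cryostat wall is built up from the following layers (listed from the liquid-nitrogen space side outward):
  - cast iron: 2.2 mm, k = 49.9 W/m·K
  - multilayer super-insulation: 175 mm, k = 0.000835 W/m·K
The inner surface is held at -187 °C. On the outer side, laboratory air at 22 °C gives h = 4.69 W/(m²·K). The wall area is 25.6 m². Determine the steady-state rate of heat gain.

Q ≈ 25.5 W

Model the wall as resistances in series:
R_cast iron = L/(kA) = 0.0022/(49.9×25.6) = 1.722×10^-6 K/W
R_multilayer super-insulation = L/(kA) = 0.175/(0.000835×25.6) = 8.187 K/W
R_outer film = 1/(h_o·A) = 1/(4.69×25.6) = 0.008329 K/W
R_total = 8.195 K/W
Q = ΔT / R_total = 209 / 8.195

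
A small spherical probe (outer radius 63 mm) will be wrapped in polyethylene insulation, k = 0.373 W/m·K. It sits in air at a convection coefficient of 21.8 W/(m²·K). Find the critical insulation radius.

For a sphere r_cr = 2k/h = 2×0.373/21.8
r_cr = 34.2 mm; since the bare radius (63 mm) is above r_cr, any added insulation will reduce heat loss.

r_cr ≈ 34.2 mm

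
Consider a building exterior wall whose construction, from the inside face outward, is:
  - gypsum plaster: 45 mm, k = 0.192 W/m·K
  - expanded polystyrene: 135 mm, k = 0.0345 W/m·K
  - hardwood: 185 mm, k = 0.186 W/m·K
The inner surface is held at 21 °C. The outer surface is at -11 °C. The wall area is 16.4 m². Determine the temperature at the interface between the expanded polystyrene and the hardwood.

T ≈ -4.81 °C

Series thermal resistances:
R_gypsum plaster = L/(kA) = 0.045/(0.192×16.4) = 0.01429 K/W
R_expanded polystyrene = L/(kA) = 0.135/(0.0345×16.4) = 0.2386 K/W
R_hardwood = L/(kA) = 0.185/(0.186×16.4) = 0.06065 K/W
R_total = 0.3135 K/W;  Q = ΔT/R_total = 32/0.3135 = 102.1 W
T_interface = T_inner − Q·ΣR(inner→interface) = 21 − 102×0.2529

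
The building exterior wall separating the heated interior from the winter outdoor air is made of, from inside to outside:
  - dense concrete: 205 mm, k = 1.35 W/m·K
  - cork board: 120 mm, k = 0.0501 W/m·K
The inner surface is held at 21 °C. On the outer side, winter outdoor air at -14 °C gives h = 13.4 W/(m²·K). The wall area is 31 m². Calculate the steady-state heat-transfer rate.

Q ≈ 414 W

Thermal resistances in series:
R_dense concrete = L/(kA) = 0.205/(1.35×31) = 0.004898 K/W
R_cork board = L/(kA) = 0.12/(0.0501×31) = 0.07726 K/W
R_outer film = 1/(h_o·A) = 1/(13.4×31) = 0.002407 K/W
R_total = 0.08457 K/W
Q = ΔT / R_total = 35 / 0.08457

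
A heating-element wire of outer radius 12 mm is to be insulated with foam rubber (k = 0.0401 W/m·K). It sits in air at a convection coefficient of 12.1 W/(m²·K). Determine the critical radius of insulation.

r_cr ≈ 3.31 mm

For a cylinder r_cr = k/h = 0.0401/12.1
r_cr = 3.31 mm; since the bare radius (12 mm) is above r_cr, any added insulation will reduce heat loss.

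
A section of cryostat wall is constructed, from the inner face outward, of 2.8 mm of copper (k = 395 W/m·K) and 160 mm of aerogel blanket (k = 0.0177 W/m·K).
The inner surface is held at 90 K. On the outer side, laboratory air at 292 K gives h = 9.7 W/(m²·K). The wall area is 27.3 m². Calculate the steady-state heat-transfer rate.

Q ≈ 603 W

Using the resistance-network approach (series):
R_copper = L/(kA) = 0.0028/(395×27.3) = 2.597×10^-7 K/W
R_aerogel blanket = L/(kA) = 0.16/(0.0177×27.3) = 0.3311 K/W
R_outer film = 1/(h_o·A) = 1/(9.7×27.3) = 0.003776 K/W
R_total = 0.3349 K/W
Q = ΔT / R_total = 202 / 0.3349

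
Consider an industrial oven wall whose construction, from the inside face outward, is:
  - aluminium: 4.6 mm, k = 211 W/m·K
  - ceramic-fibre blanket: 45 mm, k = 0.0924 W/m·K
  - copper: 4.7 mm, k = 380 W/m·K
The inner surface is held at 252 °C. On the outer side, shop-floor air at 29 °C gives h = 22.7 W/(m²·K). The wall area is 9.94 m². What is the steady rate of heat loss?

Q ≈ 4170 W

Series thermal resistances:
R_aluminium = L/(kA) = 0.0046/(211×9.94) = 2.193×10^-6 K/W
R_ceramic-fibre blanket = L/(kA) = 0.045/(0.0924×9.94) = 0.049 K/W
R_copper = L/(kA) = 0.0047/(380×9.94) = 1.244×10^-6 K/W
R_outer film = 1/(h_o·A) = 1/(22.7×9.94) = 0.004432 K/W
R_total = 0.05343 K/W
Q = ΔT / R_total = 223 / 0.05343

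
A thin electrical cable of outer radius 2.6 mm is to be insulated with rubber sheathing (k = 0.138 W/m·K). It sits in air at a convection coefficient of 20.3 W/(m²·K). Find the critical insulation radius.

r_cr ≈ 6.8 mm

For a cylinder r_cr = k/h = 0.138/20.3
r_cr = 6.8 mm; since the bare radius (2.6 mm) is below r_cr, adding a thin layer of insulation will *increase* heat loss.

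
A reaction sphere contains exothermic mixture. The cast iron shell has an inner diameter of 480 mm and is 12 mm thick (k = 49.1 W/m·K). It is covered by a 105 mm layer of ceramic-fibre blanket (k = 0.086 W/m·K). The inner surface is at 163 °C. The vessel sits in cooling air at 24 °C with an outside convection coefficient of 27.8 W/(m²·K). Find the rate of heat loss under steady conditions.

Each spherical layer contributes R = (1/r_i − 1/r_o)/(4πk):
R_cast iron shell = (1/0.24 − 1/0.252)/(4π×49.1) = 3.216×10^-4 K/W
R_ceramic-fibre blanket = (1/0.252 − 1/0.357)/(4π×0.086) = 1.08 K/W
R_outer film = 1/(h·4πr_o²) = 1/(27.8×4π×0.357²) = 0.02246 K/W
R_total = 1.103 K/W
Q = ΔT/R_total = 139/1.103

Q ≈ 126 W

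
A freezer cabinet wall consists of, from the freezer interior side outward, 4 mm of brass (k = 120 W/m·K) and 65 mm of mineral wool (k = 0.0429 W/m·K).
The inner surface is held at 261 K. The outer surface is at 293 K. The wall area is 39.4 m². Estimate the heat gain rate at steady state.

Q ≈ 832 W

Treating each layer as a thermal resistance in series:
R_brass = L/(kA) = 0.004/(120×39.4) = 8.46×10^-7 K/W
R_mineral wool = L/(kA) = 0.065/(0.0429×39.4) = 0.03846 K/W
R_total = 0.03846 K/W
Q = ΔT / R_total = 32 / 0.03846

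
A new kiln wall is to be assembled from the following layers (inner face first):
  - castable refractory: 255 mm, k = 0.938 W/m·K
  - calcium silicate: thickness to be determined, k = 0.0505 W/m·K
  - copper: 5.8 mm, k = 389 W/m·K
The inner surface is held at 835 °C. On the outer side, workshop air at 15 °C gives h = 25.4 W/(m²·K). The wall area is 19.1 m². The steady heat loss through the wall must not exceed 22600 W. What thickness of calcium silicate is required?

L ≈ 19.3 mm

Thermal resistances in series:
R_castable refractory = L/(kA) = 0.255/(0.938×19.1) = 0.01423 K/W
R_copper = L/(kA) = 0.0058/(389×19.1) = 7.806×10^-7 K/W
R_outer film = 1/(h_o·A) = 1/(25.4×19.1) = 0.002061 K/W
Sum of the known resistances R_other = 0.0163 K/W
Required total resistance R_tot = ΔT/Q_allow = 820/22600 = 0.03628 K/W
R_calcium silicate = R_tot − R_other = 0.01999 K/W
L = R·k·A = 0.01999×0.0505×19.1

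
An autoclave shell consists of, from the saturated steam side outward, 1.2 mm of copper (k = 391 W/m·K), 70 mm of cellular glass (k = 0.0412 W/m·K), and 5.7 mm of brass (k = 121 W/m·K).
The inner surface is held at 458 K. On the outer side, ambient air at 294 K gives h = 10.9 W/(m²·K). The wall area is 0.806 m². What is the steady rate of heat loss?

Model the wall as resistances in series:
R_copper = L/(kA) = 0.0012/(391×0.806) = 3.808×10^-6 K/W
R_cellular glass = L/(kA) = 0.07/(0.0412×0.806) = 2.108 K/W
R_brass = L/(kA) = 0.0057/(121×0.806) = 5.845×10^-5 K/W
R_outer film = 1/(h_o·A) = 1/(10.9×0.806) = 0.1138 K/W
R_total = 2.222 K/W
Q = ΔT / R_total = 164 / 2.222

Q ≈ 73.8 W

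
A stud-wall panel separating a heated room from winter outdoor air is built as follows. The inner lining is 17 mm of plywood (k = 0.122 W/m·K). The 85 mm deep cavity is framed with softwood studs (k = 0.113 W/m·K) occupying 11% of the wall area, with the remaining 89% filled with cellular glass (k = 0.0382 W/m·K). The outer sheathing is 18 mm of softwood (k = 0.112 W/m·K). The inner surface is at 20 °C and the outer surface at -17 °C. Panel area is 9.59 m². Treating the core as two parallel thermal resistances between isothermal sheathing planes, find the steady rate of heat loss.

Sheathing layers in series; stud and cavity paths in parallel between them.
R_inner = 0.017/(0.122×9.59) = 0.01453 K/W
R_stud  = 0.085/(0.113×0.11×9.59) = 0.7131 K/W
R_cav   = 0.085/(0.0382×0.89×9.59) = 0.2607 K/W
1/R_core = 1/R_stud + 1/R_cav → R_core = 0.1909 K/W
R_outer = 0.018/(0.112×9.59) = 0.01676 K/W
R_total = 0.2222 K/W
Q = ΔT/R_total = 37/0.2222

Q ≈ 167 W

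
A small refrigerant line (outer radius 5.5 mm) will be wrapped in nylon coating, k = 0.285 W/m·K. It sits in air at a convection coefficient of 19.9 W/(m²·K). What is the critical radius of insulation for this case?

For a cylinder r_cr = k/h = 0.285/19.9
r_cr = 14.3 mm; since the bare radius (5.5 mm) is below r_cr, adding a thin layer of insulation will *increase* heat loss.

r_cr ≈ 14.3 mm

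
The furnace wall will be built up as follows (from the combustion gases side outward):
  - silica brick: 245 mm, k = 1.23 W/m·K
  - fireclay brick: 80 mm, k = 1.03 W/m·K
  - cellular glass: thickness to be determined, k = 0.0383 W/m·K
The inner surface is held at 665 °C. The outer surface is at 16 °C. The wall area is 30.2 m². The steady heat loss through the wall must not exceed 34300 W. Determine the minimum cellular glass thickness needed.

Using the resistance-network approach (series):
R_silica brick = L/(kA) = 0.245/(1.23×30.2) = 0.006596 K/W
R_fireclay brick = L/(kA) = 0.08/(1.03×30.2) = 0.002572 K/W
Sum of the known resistances R_other = 0.009167 K/W
Required total resistance R_tot = ΔT/Q_allow = 649/34300 = 0.01892 K/W
R_cellular glass = R_tot − R_other = 0.009754 K/W
L = R·k·A = 0.009754×0.0383×30.2

L ≈ 11.3 mm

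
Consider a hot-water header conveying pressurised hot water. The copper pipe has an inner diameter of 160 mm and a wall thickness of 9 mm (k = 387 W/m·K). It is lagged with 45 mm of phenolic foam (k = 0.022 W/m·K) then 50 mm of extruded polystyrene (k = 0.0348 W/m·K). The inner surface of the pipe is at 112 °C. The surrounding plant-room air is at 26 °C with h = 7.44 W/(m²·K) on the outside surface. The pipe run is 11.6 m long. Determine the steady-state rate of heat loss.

Q ≈ 220 W

Treating each annulus and film as a series resistance:
R_copper pipe wall = ln(89/80)/(2π×387×11.6) = 3.78×10^-6 K/W
R_phenolic foam = ln(134/89)/(2π×0.022×11.6) = 0.2552 K/W
R_extruded polystyrene = ln(184/134)/(2π×0.0348×11.6) = 0.125 K/W
R_outer film = 1/(h_o·2πr_oL) = 1/(7.44×2π×0.184×11.6) = 0.01002 K/W
R_total = 0.3902 K/W
Q = ΔT/R_total = 86/0.3902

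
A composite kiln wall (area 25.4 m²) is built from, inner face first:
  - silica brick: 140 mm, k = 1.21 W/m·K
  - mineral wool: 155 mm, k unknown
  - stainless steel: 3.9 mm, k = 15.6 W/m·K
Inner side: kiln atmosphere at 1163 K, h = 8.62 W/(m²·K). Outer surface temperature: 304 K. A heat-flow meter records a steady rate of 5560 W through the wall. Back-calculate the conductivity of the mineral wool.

k ≈ 0.042 W/(m·K)

Series thermal resistances:
R_inner film = 1/(h_i·A) = 1/(8.62×25.4) = 0.004567 K/W
R_silica brick = L/(kA) = 0.14/(1.21×25.4) = 0.004555 K/W
R_stainless steel = L/(kA) = 0.0039/(15.6×25.4) = 9.843×10^-6 K/W
Sum of known resistances R_other = 0.009132 K/W
Total R = ΔT/Q = 859/5560 = 0.1545 K/W
R_mineral wool = R_total − R_other = 0.1454 K/W
k = L/(R·A) = 0.155/(0.1454×25.4)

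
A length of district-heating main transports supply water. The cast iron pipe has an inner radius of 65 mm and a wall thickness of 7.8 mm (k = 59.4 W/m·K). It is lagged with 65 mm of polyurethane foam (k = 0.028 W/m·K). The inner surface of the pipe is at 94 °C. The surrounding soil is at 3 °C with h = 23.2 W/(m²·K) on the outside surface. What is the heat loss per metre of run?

Treating each annulus and film as a series resistance:
R_cast iron pipe wall = ln(72.8/65)/(2π×59.4×1) = 3.037×10^-4 K/W
R_polyurethane foam = ln(137.8/72.8)/(2π×0.028×1) = 3.627 K/W
R_outer film = 1/(h_o·2πr_oL) = 1/(23.2×2π×0.1378×1) = 0.04978 K/W
R_total = 3.677 K/W
Q = ΔT/R_total = 91/3.677

q′ ≈ 24.7 W/m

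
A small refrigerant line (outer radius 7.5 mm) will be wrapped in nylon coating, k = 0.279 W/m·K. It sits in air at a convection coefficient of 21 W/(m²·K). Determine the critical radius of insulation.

For a cylinder r_cr = k/h = 0.279/21
r_cr = 13.3 mm; since the bare radius (7.5 mm) is below r_cr, adding a thin layer of insulation will *increase* heat loss.

r_cr ≈ 13.3 mm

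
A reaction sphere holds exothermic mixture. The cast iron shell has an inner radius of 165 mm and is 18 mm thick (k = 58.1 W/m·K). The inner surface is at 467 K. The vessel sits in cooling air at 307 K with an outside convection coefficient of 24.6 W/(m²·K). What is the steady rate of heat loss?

Q ≈ 1640 W

Spherical conduction: R = (1/r_in − 1/r_out)/(4πk) per layer; series-sum.
R_cast iron shell = (1/0.165 − 1/0.183)/(4π×58.1) = 8.165×10^-4 K/W
R_outer film = 1/(h·4πr_o²) = 1/(24.6×4π×0.183²) = 0.09659 K/W
R_total = 0.09741 K/W
Q = ΔT/R_total = 160/0.09741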